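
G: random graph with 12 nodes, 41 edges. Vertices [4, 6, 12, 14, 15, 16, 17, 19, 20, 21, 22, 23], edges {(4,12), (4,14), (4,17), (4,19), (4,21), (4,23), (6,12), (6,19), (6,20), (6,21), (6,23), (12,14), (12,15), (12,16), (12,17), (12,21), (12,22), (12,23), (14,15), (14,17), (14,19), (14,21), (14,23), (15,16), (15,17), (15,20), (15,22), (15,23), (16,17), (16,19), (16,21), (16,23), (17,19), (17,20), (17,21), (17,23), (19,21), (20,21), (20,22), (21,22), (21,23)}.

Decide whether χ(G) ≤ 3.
The clique on vertices [4, 12, 14, 17, 21, 23] has size 6 > 3, so it alone needs 6 colors.

No, G is not 3-colorable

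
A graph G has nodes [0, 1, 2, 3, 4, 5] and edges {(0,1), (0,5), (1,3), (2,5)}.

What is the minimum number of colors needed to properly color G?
χ(G) = 2

Clique number ω(G) = 2 (lower bound: χ ≥ ω).
The graph is bipartite (no odd cycle), so 2 colors suffice: χ(G) = 2.
A valid 2-coloring: color 1: [0, 2, 3, 4]; color 2: [1, 5].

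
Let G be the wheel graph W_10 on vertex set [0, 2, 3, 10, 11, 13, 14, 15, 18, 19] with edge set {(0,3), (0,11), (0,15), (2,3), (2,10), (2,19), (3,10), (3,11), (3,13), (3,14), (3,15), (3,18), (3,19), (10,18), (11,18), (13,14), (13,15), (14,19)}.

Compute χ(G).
Clique number ω(G) = 3 (lower bound: χ ≥ ω).
Odd cycle [2, 19, 14, 13, 15, 0, 11, 18, 10] needs 3 colors (χ ≥ 3).
Vertex 3 is adjacent to every vertex of [0, 2, 10, 11, 13, 14, 15, 18, 19], which already need 3 colors among themselves, so 3 needs a new color (χ ≥ 4).
The coloring below uses 4 colors, so χ(G) = 4.
A valid 4-coloring: color 1: [3]; color 2: [2, 14, 15, 18]; color 3: [0, 10, 13, 19]; color 4: [11].

χ(G) = 4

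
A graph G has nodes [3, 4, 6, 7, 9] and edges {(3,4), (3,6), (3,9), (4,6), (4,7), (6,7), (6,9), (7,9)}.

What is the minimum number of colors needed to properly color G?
χ(G) = 3

Clique number ω(G) = 3 (lower bound: χ ≥ ω).
The clique on [3, 6, 9] has size 3, forcing χ ≥ 3, and the coloring below uses 3 colors, so χ(G) = 3.
A valid 3-coloring: color 1: [6]; color 2: [3, 7]; color 3: [4, 9].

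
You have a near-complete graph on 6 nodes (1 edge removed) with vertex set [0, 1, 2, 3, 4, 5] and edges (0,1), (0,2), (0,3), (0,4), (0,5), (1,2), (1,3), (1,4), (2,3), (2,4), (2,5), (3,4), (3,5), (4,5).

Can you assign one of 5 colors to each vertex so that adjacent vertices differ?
A valid 5-coloring: color 1: [3]; color 2: [4]; color 3: [0]; color 4: [2]; color 5: [1, 5].
(χ(G) = 5 ≤ 5.)

Yes, G is 5-colorable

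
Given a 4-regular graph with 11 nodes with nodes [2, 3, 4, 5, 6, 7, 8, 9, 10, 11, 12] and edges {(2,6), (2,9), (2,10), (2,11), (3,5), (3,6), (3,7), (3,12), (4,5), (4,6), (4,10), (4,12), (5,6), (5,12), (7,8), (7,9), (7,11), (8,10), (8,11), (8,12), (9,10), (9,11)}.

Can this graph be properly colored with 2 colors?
The clique on vertices [2, 9, 10] has size 3 > 2, so it alone needs 3 colors.

No, G is not 2-colorable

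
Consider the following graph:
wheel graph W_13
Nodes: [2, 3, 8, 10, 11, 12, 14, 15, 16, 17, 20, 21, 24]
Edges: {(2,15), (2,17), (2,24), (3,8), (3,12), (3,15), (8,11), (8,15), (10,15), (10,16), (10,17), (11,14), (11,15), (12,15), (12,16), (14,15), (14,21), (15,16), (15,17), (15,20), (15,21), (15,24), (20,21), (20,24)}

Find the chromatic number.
χ(G) = 3

Clique number ω(G) = 3 (lower bound: χ ≥ ω).
The clique on [2, 15, 24] has size 3, forcing χ ≥ 3, and the coloring below uses 3 colors, so χ(G) = 3.
A valid 3-coloring: color 1: [15]; color 2: [2, 8, 10, 12, 14, 20]; color 3: [3, 11, 16, 17, 21, 24].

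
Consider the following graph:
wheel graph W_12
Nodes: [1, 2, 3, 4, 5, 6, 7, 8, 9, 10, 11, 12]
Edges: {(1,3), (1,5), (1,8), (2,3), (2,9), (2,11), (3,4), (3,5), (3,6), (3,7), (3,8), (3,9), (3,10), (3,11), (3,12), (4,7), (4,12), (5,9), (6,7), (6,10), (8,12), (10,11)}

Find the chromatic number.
χ(G) = 4

Clique number ω(G) = 3 (lower bound: χ ≥ ω).
Odd cycle [6, 10, 11, 2, 9, 5, 1, 8, 12, 4, 7] needs 3 colors (χ ≥ 3).
Vertex 3 is adjacent to every vertex of [1, 2, 4, 5, 6, 7, 8, 9, 10, 11, 12], which already need 3 colors among themselves, so 3 needs a new color (χ ≥ 4).
The coloring below uses 4 colors, so χ(G) = 4.
A valid 4-coloring: color 1: [3]; color 2: [1, 4, 6, 9, 11]; color 3: [2, 5, 7, 8, 10]; color 4: [12].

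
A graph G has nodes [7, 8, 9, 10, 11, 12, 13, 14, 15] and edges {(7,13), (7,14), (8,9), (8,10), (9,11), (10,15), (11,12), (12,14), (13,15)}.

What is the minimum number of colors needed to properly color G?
Clique number ω(G) = 2 (lower bound: χ ≥ ω).
Odd cycle [7, 14, 12, 11, 9, 8, 10, 15, 13] needs 3 colors (χ ≥ 3).
The coloring below uses 3 colors, so χ(G) = 3.
A valid 3-coloring: color 1: [7, 8, 12, 15]; color 2: [10, 11, 13, 14]; color 3: [9].

χ(G) = 3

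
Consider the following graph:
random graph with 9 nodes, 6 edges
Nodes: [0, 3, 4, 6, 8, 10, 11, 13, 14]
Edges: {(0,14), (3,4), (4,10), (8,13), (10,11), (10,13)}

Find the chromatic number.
Clique number ω(G) = 2 (lower bound: χ ≥ ω).
The graph is bipartite (no odd cycle), so 2 colors suffice: χ(G) = 2.
A valid 2-coloring: color 1: [0, 3, 6, 8, 10]; color 2: [4, 11, 13, 14].

χ(G) = 2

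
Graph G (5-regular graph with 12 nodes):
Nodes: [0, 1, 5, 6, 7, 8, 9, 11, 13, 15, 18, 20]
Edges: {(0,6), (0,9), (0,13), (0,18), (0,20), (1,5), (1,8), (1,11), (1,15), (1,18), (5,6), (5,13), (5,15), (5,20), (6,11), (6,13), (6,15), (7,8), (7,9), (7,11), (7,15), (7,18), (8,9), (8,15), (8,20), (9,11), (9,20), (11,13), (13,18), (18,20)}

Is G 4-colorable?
Yes, G is 4-colorable

A valid 4-coloring: color 1: [9, 13, 15]; color 2: [1, 6, 7, 20]; color 3: [5, 8, 11, 18]; color 4: [0].
(χ(G) = 4 ≤ 4.)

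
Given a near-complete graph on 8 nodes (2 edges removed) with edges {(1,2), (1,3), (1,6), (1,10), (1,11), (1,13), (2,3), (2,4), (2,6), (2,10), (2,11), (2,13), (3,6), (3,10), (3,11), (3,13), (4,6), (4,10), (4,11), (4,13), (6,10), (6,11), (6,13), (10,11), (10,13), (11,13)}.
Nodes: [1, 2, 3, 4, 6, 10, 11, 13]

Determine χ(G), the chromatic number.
Clique number ω(G) = 7 (lower bound: χ ≥ ω).
The clique on [1, 2, 3, 6, 10, 11, 13] has size 7, forcing χ ≥ 7, and the coloring below uses 7 colors, so χ(G) = 7.
A valid 7-coloring: color 1: [10]; color 2: [13]; color 3: [6]; color 4: [2]; color 5: [11]; color 6: [1, 4]; color 7: [3].

χ(G) = 7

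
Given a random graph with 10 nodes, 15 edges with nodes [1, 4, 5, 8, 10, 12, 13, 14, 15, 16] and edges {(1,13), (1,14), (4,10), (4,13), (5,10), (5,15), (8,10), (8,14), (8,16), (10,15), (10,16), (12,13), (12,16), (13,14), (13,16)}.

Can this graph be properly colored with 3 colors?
A valid 3-coloring: color 1: [10, 13]; color 2: [4, 14, 15, 16]; color 3: [1, 5, 8, 12].
(χ(G) = 3 ≤ 3.)

Yes, G is 3-colorable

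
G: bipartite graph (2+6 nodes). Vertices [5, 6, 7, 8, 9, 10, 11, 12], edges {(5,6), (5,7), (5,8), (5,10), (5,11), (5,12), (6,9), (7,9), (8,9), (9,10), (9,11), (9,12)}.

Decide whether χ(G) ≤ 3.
A valid 3-coloring: color 1: [5, 9]; color 2: [6, 7, 8, 10, 11, 12].
(χ(G) = 2 ≤ 3.)

Yes, G is 3-colorable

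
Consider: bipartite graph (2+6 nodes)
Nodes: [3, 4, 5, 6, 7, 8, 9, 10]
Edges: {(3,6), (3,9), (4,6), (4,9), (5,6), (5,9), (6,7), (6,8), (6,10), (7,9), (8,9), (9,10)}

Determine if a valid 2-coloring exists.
Yes, G is 2-colorable

A valid 2-coloring: color 1: [6, 9]; color 2: [3, 4, 5, 7, 8, 10].
(χ(G) = 2 ≤ 2.)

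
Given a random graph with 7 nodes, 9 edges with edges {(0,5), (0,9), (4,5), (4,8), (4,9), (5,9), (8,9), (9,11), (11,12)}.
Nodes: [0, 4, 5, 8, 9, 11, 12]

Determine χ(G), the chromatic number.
Clique number ω(G) = 3 (lower bound: χ ≥ ω).
The clique on [0, 5, 9] has size 3, forcing χ ≥ 3, and the coloring below uses 3 colors, so χ(G) = 3.
A valid 3-coloring: color 1: [9, 12]; color 2: [0, 4, 11]; color 3: [5, 8].

χ(G) = 3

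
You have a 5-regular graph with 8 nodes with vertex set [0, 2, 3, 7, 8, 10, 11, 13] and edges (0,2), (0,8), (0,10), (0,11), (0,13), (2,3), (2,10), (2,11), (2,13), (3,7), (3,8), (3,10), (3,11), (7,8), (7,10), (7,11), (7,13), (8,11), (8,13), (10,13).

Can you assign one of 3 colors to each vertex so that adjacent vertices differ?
No, G is not 3-colorable

The clique on vertices [0, 2, 10, 13] has size 4 > 3, so it alone needs 4 colors.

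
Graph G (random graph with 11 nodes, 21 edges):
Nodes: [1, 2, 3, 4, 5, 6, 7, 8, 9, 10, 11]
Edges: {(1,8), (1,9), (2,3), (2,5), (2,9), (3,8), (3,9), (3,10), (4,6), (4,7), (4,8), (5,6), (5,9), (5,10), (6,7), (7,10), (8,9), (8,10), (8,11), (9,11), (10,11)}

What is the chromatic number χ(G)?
Clique number ω(G) = 3 (lower bound: χ ≥ ω).
The clique on [2, 3, 9] has size 3, forcing χ ≥ 3, and the coloring below uses 3 colors, so χ(G) = 3.
A valid 3-coloring: color 1: [4, 9, 10]; color 2: [2, 6, 8]; color 3: [1, 3, 5, 7, 11].

χ(G) = 3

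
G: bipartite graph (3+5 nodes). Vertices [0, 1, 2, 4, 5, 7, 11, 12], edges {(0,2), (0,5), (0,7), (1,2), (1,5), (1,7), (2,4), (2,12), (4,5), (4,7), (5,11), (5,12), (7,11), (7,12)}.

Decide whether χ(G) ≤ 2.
A valid 2-coloring: color 1: [2, 5, 7]; color 2: [0, 1, 4, 11, 12].
(χ(G) = 2 ≤ 2.)

Yes, G is 2-colorable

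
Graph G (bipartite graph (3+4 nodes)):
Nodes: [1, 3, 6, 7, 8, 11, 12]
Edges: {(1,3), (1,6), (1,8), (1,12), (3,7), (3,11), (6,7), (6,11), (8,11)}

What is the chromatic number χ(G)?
Clique number ω(G) = 2 (lower bound: χ ≥ ω).
The graph is bipartite (no odd cycle), so 2 colors suffice: χ(G) = 2.
A valid 2-coloring: color 1: [1, 7, 11]; color 2: [3, 6, 8, 12].

χ(G) = 2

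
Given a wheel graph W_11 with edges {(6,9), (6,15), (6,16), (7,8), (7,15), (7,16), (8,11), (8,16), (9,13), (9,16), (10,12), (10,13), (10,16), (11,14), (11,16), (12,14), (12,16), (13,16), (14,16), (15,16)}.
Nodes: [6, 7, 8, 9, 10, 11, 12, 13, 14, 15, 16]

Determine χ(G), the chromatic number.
χ(G) = 3

Clique number ω(G) = 3 (lower bound: χ ≥ ω).
The clique on [6, 9, 16] has size 3, forcing χ ≥ 3, and the coloring below uses 3 colors, so χ(G) = 3.
A valid 3-coloring: color 1: [16]; color 2: [6, 7, 11, 12, 13]; color 3: [8, 9, 10, 14, 15].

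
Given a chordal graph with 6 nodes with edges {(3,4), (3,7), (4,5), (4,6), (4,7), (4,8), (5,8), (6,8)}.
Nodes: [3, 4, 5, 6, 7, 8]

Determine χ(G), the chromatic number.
Clique number ω(G) = 3 (lower bound: χ ≥ ω).
The clique on [4, 5, 8] has size 3, forcing χ ≥ 3, and the coloring below uses 3 colors, so χ(G) = 3.
A valid 3-coloring: color 1: [4]; color 2: [3, 8]; color 3: [5, 6, 7].

χ(G) = 3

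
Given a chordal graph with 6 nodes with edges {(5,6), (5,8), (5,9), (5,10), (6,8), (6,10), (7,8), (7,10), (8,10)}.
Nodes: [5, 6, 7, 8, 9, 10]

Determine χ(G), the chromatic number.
χ(G) = 4

Clique number ω(G) = 4 (lower bound: χ ≥ ω).
The clique on [5, 6, 8, 10] has size 4, forcing χ ≥ 4, and the coloring below uses 4 colors, so χ(G) = 4.
A valid 4-coloring: color 1: [9, 10]; color 2: [8]; color 3: [5, 7]; color 4: [6].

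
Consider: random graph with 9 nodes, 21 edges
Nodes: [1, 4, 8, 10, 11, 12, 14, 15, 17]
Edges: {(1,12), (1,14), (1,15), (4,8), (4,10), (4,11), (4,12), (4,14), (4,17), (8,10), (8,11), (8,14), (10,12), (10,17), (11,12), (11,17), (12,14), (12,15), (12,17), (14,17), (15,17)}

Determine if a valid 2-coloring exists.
No, G is not 2-colorable

The clique on vertices [4, 10, 12, 17] has size 4 > 2, so it alone needs 4 colors.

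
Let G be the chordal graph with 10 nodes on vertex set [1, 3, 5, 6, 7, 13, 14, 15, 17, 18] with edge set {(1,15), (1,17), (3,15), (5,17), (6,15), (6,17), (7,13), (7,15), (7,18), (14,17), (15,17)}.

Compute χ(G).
χ(G) = 3

Clique number ω(G) = 3 (lower bound: χ ≥ ω).
The clique on [1, 15, 17] has size 3, forcing χ ≥ 3, and the coloring below uses 3 colors, so χ(G) = 3.
A valid 3-coloring: color 1: [5, 13, 14, 15, 18]; color 2: [3, 7, 17]; color 3: [1, 6].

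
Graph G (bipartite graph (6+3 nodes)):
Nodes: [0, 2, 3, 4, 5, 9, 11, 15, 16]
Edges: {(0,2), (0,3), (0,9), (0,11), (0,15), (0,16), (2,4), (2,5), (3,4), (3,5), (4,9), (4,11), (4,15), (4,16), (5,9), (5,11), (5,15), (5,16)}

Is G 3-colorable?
Yes, G is 3-colorable

A valid 3-coloring: color 1: [0, 4, 5]; color 2: [2, 3, 9, 11, 15, 16].
(χ(G) = 2 ≤ 3.)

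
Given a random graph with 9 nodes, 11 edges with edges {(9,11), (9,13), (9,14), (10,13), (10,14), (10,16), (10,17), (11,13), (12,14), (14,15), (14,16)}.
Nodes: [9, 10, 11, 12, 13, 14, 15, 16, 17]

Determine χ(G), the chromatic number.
χ(G) = 3

Clique number ω(G) = 3 (lower bound: χ ≥ ω).
The clique on [9, 11, 13] has size 3, forcing χ ≥ 3, and the coloring below uses 3 colors, so χ(G) = 3.
A valid 3-coloring: color 1: [11, 14, 17]; color 2: [9, 10, 12, 15]; color 3: [13, 16].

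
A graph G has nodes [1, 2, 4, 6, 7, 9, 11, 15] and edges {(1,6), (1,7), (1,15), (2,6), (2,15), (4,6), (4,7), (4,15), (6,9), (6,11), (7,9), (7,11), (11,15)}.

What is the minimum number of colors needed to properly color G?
χ(G) = 2

Clique number ω(G) = 2 (lower bound: χ ≥ ω).
The graph is bipartite (no odd cycle), so 2 colors suffice: χ(G) = 2.
A valid 2-coloring: color 1: [6, 7, 15]; color 2: [1, 2, 4, 9, 11].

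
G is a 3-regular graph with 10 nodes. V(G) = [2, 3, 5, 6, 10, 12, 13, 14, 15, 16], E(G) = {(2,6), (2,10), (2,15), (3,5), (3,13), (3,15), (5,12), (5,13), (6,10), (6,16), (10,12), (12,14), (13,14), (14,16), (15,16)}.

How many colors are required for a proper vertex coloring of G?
Clique number ω(G) = 3 (lower bound: χ ≥ ω).
The clique on [2, 6, 10] has size 3, forcing χ ≥ 3, and the coloring below uses 3 colors, so χ(G) = 3.
A valid 3-coloring: color 1: [3, 10, 14]; color 2: [2, 12, 13, 16]; color 3: [5, 6, 15].

χ(G) = 3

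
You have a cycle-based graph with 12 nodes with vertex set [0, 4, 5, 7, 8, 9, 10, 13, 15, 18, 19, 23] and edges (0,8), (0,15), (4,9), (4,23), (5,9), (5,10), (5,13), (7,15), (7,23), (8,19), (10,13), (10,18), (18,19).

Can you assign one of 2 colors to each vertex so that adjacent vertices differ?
No, G is not 2-colorable

The clique on vertices [5, 10, 13] has size 3 > 2, so it alone needs 3 colors.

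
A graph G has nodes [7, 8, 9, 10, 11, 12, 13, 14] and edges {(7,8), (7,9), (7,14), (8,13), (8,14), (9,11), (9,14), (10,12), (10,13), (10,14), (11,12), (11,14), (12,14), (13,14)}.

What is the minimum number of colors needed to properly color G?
χ(G) = 4

Clique number ω(G) = 3 (lower bound: χ ≥ ω).
Odd cycle [9, 11, 12, 10, 13, 8, 7] needs 3 colors (χ ≥ 3).
Vertex 14 is adjacent to every vertex of [7, 8, 9, 10, 11, 12, 13], which already need 3 colors among themselves, so 14 needs a new color (χ ≥ 4).
The coloring below uses 4 colors, so χ(G) = 4.
A valid 4-coloring: color 1: [14]; color 2: [8, 9, 12]; color 3: [7, 10, 11]; color 4: [13].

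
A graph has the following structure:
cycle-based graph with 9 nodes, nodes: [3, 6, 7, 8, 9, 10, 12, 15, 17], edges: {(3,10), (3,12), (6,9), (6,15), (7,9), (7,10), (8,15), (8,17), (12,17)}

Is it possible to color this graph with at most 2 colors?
No, G is not 2-colorable

Odd cycle [6, 15, 8, 17, 12, 3, 10, 7, 9] needs 3 colors (χ ≥ 3).
Hence χ(G) ≥ 3 > 2, so no proper 2-coloring exists.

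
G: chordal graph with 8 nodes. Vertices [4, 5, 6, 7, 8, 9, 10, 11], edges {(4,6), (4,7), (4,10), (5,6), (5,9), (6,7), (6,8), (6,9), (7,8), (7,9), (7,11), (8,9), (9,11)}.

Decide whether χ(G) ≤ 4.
Yes, G is 4-colorable

A valid 4-coloring: color 1: [5, 7, 10]; color 2: [6, 11]; color 3: [4, 9]; color 4: [8].
(χ(G) = 4 ≤ 4.)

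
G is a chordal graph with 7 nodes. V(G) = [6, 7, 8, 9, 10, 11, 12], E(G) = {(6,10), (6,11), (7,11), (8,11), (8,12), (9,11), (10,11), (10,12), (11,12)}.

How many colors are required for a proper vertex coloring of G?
χ(G) = 3

Clique number ω(G) = 3 (lower bound: χ ≥ ω).
The clique on [8, 11, 12] has size 3, forcing χ ≥ 3, and the coloring below uses 3 colors, so χ(G) = 3.
A valid 3-coloring: color 1: [11]; color 2: [7, 8, 9, 10]; color 3: [6, 12].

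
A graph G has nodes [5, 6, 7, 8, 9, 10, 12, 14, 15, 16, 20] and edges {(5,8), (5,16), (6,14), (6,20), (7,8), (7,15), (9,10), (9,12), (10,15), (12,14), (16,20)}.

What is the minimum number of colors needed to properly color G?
χ(G) = 3

Clique number ω(G) = 2 (lower bound: χ ≥ ω).
Odd cycle [5, 16, 20, 6, 14, 12, 9, 10, 15, 7, 8] needs 3 colors (χ ≥ 3).
The coloring below uses 3 colors, so χ(G) = 3.
A valid 3-coloring: color 1: [5, 6, 7, 10, 12]; color 2: [8, 9, 14, 15, 16]; color 3: [20].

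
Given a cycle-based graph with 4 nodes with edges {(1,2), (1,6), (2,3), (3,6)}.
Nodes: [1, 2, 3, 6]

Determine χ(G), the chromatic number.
Clique number ω(G) = 2 (lower bound: χ ≥ ω).
The graph is bipartite (no odd cycle), so 2 colors suffice: χ(G) = 2.
A valid 2-coloring: color 1: [2, 6]; color 2: [1, 3].

χ(G) = 2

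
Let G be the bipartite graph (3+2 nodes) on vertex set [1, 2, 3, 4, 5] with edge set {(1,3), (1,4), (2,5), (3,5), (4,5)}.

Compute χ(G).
Clique number ω(G) = 2 (lower bound: χ ≥ ω).
The graph is bipartite (no odd cycle), so 2 colors suffice: χ(G) = 2.
A valid 2-coloring: color 1: [1, 5]; color 2: [2, 3, 4].

χ(G) = 2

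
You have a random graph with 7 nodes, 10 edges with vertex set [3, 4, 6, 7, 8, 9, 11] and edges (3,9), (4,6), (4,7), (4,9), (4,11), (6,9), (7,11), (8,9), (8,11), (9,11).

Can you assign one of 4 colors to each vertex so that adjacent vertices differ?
Yes, G is 4-colorable

A valid 4-coloring: color 1: [7, 9]; color 2: [3, 6, 11]; color 3: [4, 8].
(χ(G) = 3 ≤ 4.)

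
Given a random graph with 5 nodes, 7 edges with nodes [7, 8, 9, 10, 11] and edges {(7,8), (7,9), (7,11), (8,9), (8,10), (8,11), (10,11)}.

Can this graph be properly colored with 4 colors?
A valid 4-coloring: color 1: [8]; color 2: [9, 11]; color 3: [7, 10].
(χ(G) = 3 ≤ 4.)

Yes, G is 4-colorable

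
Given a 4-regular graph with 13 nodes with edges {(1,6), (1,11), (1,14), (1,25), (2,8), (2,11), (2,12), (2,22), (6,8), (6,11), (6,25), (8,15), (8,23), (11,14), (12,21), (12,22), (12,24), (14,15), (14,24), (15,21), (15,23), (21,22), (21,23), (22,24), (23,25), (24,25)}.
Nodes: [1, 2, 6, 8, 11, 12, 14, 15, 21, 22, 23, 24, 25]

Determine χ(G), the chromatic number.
χ(G) = 4

Clique number ω(G) = 3 (lower bound: χ ≥ ω).
Suppose a proper 3-coloring c exists. The clique [1, 6, 11] takes 3 distinct colors; by symmetry let c(1) = 1, c(6) = 2, c(11) = 3.
- Vertex 14: neighbors [1, 11] already have colors [1, 3] ⇒ c(14) = 2.
- Vertex 25: neighbors [1, 6] already have colors [1, 2] ⇒ c(25) = 3.
- Vertex 24: neighbors [14, 25] already have colors [2, 3] ⇒ c(24) = 1.
- Vertex 2: neighbors [11] already have colors [3]; try each remaining color.
- Case c(2) = 1:
  - Vertex 8: neighbors [2, 6] already have colors [1, 2] ⇒ c(8) = 3.
  - Vertex 15: neighbors [14, 8] already have colors [2, 3] ⇒ c(15) = 1.
  - Vertex 23: neighbors [15, 8] already have colors [1, 3] ⇒ c(23) = 2.
  - Vertex 21: neighbors [15, 23] already have colors [1, 2] ⇒ c(21) = 3.
  - Vertex 12: neighbors [2, 21] already have colors [1, 3] ⇒ c(12) = 2.
  - Vertex 22: neighbors [2, 12, 21] already have colors [1, 2, 3] — all 3 colors blocked. Contradiction.
- Case c(2) = 2:
  - Vertex 12: neighbors [24, 2] already have colors [1, 2] ⇒ c(12) = 3.
  - Vertex 22: neighbors [24, 2, 12] already have colors [1, 2, 3] — all 3 colors blocked. Contradiction.
Every case ends in a contradiction, so G has no proper 3-coloring (χ ≥ 4).
The coloring below uses 4 colors, so χ(G) = 4.
A valid 4-coloring: color 1: [2, 6, 14, 23]; color 2: [11, 12, 15, 25]; color 3: [1, 8, 21, 24]; color 4: [22].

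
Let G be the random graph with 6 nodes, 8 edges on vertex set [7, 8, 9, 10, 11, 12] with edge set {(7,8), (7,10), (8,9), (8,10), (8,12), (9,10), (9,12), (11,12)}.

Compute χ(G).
Clique number ω(G) = 3 (lower bound: χ ≥ ω).
The clique on [8, 9, 10] has size 3, forcing χ ≥ 3, and the coloring below uses 3 colors, so χ(G) = 3.
A valid 3-coloring: color 1: [8, 11]; color 2: [7, 9]; color 3: [10, 12].

χ(G) = 3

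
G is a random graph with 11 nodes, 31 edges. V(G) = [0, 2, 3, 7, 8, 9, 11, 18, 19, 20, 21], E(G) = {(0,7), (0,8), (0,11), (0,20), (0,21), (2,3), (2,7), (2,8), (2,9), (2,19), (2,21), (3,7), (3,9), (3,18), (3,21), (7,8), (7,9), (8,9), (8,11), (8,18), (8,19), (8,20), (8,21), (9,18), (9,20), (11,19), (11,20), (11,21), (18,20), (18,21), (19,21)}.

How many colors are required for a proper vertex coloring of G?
Clique number ω(G) = 4 (lower bound: χ ≥ ω).
The clique on [2, 7, 8, 9] has size 4, forcing χ ≥ 4, and the coloring below uses 4 colors, so χ(G) = 4.
A valid 4-coloring: color 1: [3, 8]; color 2: [7, 20, 21]; color 3: [2, 11, 18]; color 4: [0, 9, 19].

χ(G) = 4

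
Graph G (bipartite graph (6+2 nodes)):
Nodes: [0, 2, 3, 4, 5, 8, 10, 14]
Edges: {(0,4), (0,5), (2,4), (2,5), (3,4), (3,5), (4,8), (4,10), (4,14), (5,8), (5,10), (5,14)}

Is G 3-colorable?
A valid 3-coloring: color 1: [4, 5]; color 2: [0, 2, 3, 8, 10, 14].
(χ(G) = 2 ≤ 3.)

Yes, G is 3-colorable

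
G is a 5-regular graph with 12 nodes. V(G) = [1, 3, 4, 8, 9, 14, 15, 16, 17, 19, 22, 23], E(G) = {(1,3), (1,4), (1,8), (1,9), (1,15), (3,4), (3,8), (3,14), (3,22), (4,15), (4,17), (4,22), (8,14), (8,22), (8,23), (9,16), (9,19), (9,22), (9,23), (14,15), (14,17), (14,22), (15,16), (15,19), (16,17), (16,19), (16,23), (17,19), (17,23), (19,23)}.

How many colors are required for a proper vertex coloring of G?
χ(G) = 4

Clique number ω(G) = 4 (lower bound: χ ≥ ω).
The clique on [3, 8, 14, 22] has size 4, forcing χ ≥ 4, and the coloring below uses 4 colors, so χ(G) = 4.
A valid 4-coloring: color 1: [4, 14, 23]; color 2: [8, 9, 15, 17]; color 3: [3, 19]; color 4: [1, 16, 22].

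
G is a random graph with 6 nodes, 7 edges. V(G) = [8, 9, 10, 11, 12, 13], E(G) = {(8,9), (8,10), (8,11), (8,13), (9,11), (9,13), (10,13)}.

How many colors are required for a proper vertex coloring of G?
χ(G) = 3

Clique number ω(G) = 3 (lower bound: χ ≥ ω).
The clique on [8, 9, 11] has size 3, forcing χ ≥ 3, and the coloring below uses 3 colors, so χ(G) = 3.
A valid 3-coloring: color 1: [8, 12]; color 2: [9, 10]; color 3: [11, 13].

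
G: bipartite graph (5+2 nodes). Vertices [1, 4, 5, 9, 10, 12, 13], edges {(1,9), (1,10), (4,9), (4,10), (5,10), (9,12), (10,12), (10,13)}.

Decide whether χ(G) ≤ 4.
A valid 4-coloring: color 1: [9, 10]; color 2: [1, 4, 5, 12, 13].
(χ(G) = 2 ≤ 4.)

Yes, G is 4-colorable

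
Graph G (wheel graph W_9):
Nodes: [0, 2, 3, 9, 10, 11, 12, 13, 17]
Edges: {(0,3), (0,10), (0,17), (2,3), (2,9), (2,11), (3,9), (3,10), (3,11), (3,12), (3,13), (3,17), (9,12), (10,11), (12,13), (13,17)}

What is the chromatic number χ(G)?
χ(G) = 3

Clique number ω(G) = 3 (lower bound: χ ≥ ω).
The clique on [0, 3, 17] has size 3, forcing χ ≥ 3, and the coloring below uses 3 colors, so χ(G) = 3.
A valid 3-coloring: color 1: [3]; color 2: [2, 10, 12, 17]; color 3: [0, 9, 11, 13].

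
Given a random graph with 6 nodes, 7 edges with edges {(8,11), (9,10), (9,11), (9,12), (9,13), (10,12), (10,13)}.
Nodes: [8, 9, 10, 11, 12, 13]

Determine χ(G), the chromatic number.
χ(G) = 3

Clique number ω(G) = 3 (lower bound: χ ≥ ω).
The clique on [9, 10, 12] has size 3, forcing χ ≥ 3, and the coloring below uses 3 colors, so χ(G) = 3.
A valid 3-coloring: color 1: [8, 9]; color 2: [10, 11]; color 3: [12, 13].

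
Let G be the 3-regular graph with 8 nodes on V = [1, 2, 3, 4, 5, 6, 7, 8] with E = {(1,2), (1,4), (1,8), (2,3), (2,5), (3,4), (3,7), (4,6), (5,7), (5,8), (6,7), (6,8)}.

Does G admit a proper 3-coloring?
Yes, G is 3-colorable

A valid 3-coloring: color 1: [2, 4, 7, 8]; color 2: [1, 3, 5, 6].
(χ(G) = 2 ≤ 3.)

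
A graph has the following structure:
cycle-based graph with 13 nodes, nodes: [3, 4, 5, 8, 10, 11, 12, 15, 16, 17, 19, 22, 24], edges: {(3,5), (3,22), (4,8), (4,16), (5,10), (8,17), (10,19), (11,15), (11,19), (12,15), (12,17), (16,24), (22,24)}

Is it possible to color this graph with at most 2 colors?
No, G is not 2-colorable

Odd cycle [16, 4, 8, 17, 12, 15, 11, 19, 10, 5, 3, 22, 24] needs 3 colors (χ ≥ 3).
Hence χ(G) ≥ 3 > 2, so no proper 2-coloring exists.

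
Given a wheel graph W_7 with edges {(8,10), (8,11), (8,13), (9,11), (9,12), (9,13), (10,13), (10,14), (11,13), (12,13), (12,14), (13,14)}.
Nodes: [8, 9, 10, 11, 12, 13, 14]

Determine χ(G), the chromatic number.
χ(G) = 3

Clique number ω(G) = 3 (lower bound: χ ≥ ω).
The clique on [8, 10, 13] has size 3, forcing χ ≥ 3, and the coloring below uses 3 colors, so χ(G) = 3.
A valid 3-coloring: color 1: [13]; color 2: [8, 9, 14]; color 3: [10, 11, 12].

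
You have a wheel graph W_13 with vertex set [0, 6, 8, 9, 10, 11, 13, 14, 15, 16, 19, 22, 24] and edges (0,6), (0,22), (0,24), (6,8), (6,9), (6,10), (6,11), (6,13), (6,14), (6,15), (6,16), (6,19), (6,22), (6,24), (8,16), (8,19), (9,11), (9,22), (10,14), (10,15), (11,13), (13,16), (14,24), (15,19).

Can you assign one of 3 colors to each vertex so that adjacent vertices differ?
Yes, G is 3-colorable

A valid 3-coloring: color 1: [6]; color 2: [0, 8, 9, 13, 14, 15]; color 3: [10, 11, 16, 19, 22, 24].
(χ(G) = 3 ≤ 3.)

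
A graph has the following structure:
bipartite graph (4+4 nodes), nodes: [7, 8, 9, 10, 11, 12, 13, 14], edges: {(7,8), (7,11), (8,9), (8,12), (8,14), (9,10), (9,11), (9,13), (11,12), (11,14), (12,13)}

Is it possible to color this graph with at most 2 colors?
A valid 2-coloring: color 1: [8, 10, 11, 13]; color 2: [7, 9, 12, 14].
(χ(G) = 2 ≤ 2.)

Yes, G is 2-colorable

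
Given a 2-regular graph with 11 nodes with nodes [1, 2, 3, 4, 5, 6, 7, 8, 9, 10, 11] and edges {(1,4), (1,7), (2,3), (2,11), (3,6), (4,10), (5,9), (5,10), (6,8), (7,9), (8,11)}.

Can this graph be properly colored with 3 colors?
A valid 3-coloring: color 1: [3, 4, 5, 7, 11]; color 2: [1, 2, 8, 9, 10]; color 3: [6].
(χ(G) = 3 ≤ 3.)

Yes, G is 3-colorable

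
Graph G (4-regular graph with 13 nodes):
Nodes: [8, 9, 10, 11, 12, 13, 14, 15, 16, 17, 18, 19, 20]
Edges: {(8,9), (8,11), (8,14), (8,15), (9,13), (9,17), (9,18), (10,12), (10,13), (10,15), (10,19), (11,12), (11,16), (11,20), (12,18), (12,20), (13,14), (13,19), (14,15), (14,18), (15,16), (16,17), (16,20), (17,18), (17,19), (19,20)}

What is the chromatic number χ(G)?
Clique number ω(G) = 3 (lower bound: χ ≥ ω).
The clique on [8, 14, 15] has size 3, forcing χ ≥ 3, and the coloring below uses 3 colors, so χ(G) = 3.
A valid 3-coloring: color 1: [11, 13, 15, 18]; color 2: [9, 12, 14, 16, 19]; color 3: [8, 10, 17, 20].

χ(G) = 3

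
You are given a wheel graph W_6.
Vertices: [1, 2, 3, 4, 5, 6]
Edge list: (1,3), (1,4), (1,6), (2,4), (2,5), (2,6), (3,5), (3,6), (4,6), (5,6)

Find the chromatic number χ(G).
Clique number ω(G) = 3 (lower bound: χ ≥ ω).
Odd cycle [4, 2, 5, 3, 1] needs 3 colors (χ ≥ 3).
Vertex 6 is adjacent to every vertex of [1, 2, 3, 4, 5], which already need 3 colors among themselves, so 6 needs a new color (χ ≥ 4).
The coloring below uses 4 colors, so χ(G) = 4.
A valid 4-coloring: color 1: [6]; color 2: [3, 4]; color 3: [1, 2]; color 4: [5].

χ(G) = 4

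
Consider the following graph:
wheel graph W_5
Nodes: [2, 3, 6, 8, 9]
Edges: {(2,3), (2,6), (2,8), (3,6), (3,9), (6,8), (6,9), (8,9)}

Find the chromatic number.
Clique number ω(G) = 3 (lower bound: χ ≥ ω).
The clique on [6, 8, 9] has size 3, forcing χ ≥ 3, and the coloring below uses 3 colors, so χ(G) = 3.
A valid 3-coloring: color 1: [6]; color 2: [2, 9]; color 3: [3, 8].

χ(G) = 3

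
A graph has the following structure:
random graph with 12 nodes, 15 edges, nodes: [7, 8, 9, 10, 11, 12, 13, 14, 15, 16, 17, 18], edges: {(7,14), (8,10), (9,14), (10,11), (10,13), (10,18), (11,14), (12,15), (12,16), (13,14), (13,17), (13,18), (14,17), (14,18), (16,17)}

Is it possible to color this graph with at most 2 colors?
No, G is not 2-colorable

The clique on vertices [10, 13, 18] has size 3 > 2, so it alone needs 3 colors.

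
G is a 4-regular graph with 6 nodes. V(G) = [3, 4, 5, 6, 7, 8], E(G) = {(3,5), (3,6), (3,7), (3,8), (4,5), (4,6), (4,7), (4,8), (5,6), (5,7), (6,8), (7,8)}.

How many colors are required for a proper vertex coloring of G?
χ(G) = 3

Clique number ω(G) = 3 (lower bound: χ ≥ ω).
The clique on [3, 6, 8] has size 3, forcing χ ≥ 3, and the coloring below uses 3 colors, so χ(G) = 3.
A valid 3-coloring: color 1: [3, 4]; color 2: [5, 8]; color 3: [6, 7].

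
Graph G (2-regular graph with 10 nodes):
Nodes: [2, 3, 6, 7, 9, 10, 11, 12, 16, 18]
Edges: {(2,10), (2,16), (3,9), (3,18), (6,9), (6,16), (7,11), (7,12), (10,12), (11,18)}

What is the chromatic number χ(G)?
χ(G) = 2

Clique number ω(G) = 2 (lower bound: χ ≥ ω).
The graph is bipartite (no odd cycle), so 2 colors suffice: χ(G) = 2.
A valid 2-coloring: color 1: [2, 3, 6, 11, 12]; color 2: [7, 9, 10, 16, 18].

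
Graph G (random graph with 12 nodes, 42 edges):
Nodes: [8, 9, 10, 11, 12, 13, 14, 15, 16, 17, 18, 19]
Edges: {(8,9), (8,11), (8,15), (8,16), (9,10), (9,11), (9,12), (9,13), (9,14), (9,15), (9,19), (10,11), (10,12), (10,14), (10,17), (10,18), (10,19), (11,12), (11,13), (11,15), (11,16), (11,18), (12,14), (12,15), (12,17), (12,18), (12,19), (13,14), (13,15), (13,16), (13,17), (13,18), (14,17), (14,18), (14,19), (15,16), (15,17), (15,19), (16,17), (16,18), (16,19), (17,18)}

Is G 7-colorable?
A valid 7-coloring: color 1: [10, 15]; color 2: [9, 18]; color 3: [11, 14]; color 4: [12, 16]; color 5: [8, 13, 19]; color 6: [17].
(χ(G) = 5 ≤ 7.)

Yes, G is 7-colorable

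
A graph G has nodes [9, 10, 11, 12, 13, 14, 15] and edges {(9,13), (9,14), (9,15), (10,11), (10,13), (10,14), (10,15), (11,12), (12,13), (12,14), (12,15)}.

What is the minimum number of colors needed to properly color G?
Clique number ω(G) = 2 (lower bound: χ ≥ ω).
The graph is bipartite (no odd cycle), so 2 colors suffice: χ(G) = 2.
A valid 2-coloring: color 1: [9, 10, 12]; color 2: [11, 13, 14, 15].

χ(G) = 2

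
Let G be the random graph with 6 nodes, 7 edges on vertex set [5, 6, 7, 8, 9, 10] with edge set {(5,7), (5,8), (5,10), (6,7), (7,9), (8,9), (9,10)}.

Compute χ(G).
χ(G) = 2

Clique number ω(G) = 2 (lower bound: χ ≥ ω).
The graph is bipartite (no odd cycle), so 2 colors suffice: χ(G) = 2.
A valid 2-coloring: color 1: [5, 6, 9]; color 2: [7, 8, 10].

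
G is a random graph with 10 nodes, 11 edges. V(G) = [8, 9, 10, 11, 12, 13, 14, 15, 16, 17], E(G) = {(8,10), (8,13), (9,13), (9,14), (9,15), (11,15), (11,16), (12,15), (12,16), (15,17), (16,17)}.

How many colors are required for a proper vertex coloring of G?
Clique number ω(G) = 2 (lower bound: χ ≥ ω).
The graph is bipartite (no odd cycle), so 2 colors suffice: χ(G) = 2.
A valid 2-coloring: color 1: [10, 13, 14, 15, 16]; color 2: [8, 9, 11, 12, 17].

χ(G) = 2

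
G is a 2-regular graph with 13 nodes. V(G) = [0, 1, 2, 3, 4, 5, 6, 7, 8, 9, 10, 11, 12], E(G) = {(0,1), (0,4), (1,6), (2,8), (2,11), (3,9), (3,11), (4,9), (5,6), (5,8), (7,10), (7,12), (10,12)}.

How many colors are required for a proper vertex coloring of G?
Clique number ω(G) = 3 (lower bound: χ ≥ ω).
The clique on [7, 10, 12] has size 3, forcing χ ≥ 3, and the coloring below uses 3 colors, so χ(G) = 3.
A valid 3-coloring: color 1: [0, 6, 7, 8, 9, 11]; color 2: [1, 2, 3, 4, 5, 10]; color 3: [12].

χ(G) = 3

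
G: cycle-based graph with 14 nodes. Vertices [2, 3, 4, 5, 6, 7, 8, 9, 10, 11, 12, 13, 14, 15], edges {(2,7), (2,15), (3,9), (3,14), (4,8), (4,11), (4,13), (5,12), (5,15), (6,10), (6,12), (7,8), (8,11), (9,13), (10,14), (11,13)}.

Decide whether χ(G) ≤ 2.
No, G is not 2-colorable

The clique on vertices [4, 8, 11] has size 3 > 2, so it alone needs 3 colors.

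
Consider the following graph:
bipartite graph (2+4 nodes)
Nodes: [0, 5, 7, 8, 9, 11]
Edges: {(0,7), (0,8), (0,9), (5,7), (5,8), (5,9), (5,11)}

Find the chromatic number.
Clique number ω(G) = 2 (lower bound: χ ≥ ω).
The graph is bipartite (no odd cycle), so 2 colors suffice: χ(G) = 2.
A valid 2-coloring: color 1: [0, 5]; color 2: [7, 8, 9, 11].

χ(G) = 2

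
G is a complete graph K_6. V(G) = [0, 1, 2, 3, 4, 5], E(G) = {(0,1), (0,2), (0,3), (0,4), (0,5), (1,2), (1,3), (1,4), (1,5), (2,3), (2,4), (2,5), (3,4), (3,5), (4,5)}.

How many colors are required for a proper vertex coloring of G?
χ(G) = 6

Clique number ω(G) = 6 (lower bound: χ ≥ ω).
The clique on [0, 1, 2, 3, 4, 5] has size 6, forcing χ ≥ 6, and the coloring below uses 6 colors, so χ(G) = 6.
A valid 6-coloring: color 1: [3]; color 2: [2]; color 3: [0]; color 4: [5]; color 5: [1]; color 6: [4].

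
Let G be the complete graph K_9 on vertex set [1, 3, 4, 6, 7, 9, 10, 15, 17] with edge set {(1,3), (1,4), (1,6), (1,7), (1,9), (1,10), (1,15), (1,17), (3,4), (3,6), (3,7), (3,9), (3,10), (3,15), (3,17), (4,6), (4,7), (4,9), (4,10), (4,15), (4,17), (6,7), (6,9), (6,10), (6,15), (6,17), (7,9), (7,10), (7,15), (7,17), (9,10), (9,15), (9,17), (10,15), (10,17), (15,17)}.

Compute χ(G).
χ(G) = 9

Clique number ω(G) = 9 (lower bound: χ ≥ ω).
The clique on [1, 3, 4, 6, 7, 9, 10, 15, 17] has size 9, forcing χ ≥ 9, and the coloring below uses 9 colors, so χ(G) = 9.
A valid 9-coloring: color 1: [3]; color 2: [17]; color 3: [1]; color 4: [7]; color 5: [9]; color 6: [10]; color 7: [15]; color 8: [6]; color 9: [4].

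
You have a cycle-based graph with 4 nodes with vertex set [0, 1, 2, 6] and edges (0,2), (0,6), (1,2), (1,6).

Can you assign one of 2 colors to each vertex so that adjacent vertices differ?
A valid 2-coloring: color 1: [0, 1]; color 2: [2, 6].
(χ(G) = 2 ≤ 2.)

Yes, G is 2-colorable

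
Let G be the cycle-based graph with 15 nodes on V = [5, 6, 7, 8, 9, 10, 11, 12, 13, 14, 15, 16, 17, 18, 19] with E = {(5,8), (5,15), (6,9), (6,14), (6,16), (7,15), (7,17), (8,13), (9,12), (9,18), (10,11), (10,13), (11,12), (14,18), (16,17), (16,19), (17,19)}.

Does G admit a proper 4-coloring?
A valid 4-coloring: color 1: [6, 8, 10, 12, 15, 17, 18]; color 2: [5, 7, 9, 11, 13, 14, 16]; color 3: [19].
(χ(G) = 3 ≤ 4.)

Yes, G is 4-colorable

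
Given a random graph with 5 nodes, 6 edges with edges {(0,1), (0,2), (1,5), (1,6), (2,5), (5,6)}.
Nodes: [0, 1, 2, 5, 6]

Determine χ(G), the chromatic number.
χ(G) = 3

Clique number ω(G) = 3 (lower bound: χ ≥ ω).
The clique on [1, 5, 6] has size 3, forcing χ ≥ 3, and the coloring below uses 3 colors, so χ(G) = 3.
A valid 3-coloring: color 1: [0, 5]; color 2: [1, 2]; color 3: [6].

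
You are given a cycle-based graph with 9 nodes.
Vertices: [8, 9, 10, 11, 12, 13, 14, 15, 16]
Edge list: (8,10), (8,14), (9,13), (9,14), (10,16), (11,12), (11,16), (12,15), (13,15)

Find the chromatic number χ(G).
χ(G) = 3

Clique number ω(G) = 2 (lower bound: χ ≥ ω).
Odd cycle [13, 15, 12, 11, 16, 10, 8, 14, 9] needs 3 colors (χ ≥ 3).
The coloring below uses 3 colors, so χ(G) = 3.
A valid 3-coloring: color 1: [12, 13, 14, 16]; color 2: [9, 10, 11, 15]; color 3: [8].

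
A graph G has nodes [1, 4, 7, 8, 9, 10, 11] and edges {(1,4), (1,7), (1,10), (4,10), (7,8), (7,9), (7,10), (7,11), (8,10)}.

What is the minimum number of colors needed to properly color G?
Clique number ω(G) = 3 (lower bound: χ ≥ ω).
The clique on [1, 4, 10] has size 3, forcing χ ≥ 3, and the coloring below uses 3 colors, so χ(G) = 3.
A valid 3-coloring: color 1: [4, 7]; color 2: [9, 10, 11]; color 3: [1, 8].

χ(G) = 3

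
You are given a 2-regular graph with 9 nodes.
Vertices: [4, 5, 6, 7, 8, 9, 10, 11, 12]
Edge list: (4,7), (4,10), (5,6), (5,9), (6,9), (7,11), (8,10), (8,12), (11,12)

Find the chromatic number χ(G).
Clique number ω(G) = 3 (lower bound: χ ≥ ω).
The clique on [5, 6, 9] has size 3, forcing χ ≥ 3, and the coloring below uses 3 colors, so χ(G) = 3.
A valid 3-coloring: color 1: [4, 5, 8, 11]; color 2: [6, 7, 10, 12]; color 3: [9].

χ(G) = 3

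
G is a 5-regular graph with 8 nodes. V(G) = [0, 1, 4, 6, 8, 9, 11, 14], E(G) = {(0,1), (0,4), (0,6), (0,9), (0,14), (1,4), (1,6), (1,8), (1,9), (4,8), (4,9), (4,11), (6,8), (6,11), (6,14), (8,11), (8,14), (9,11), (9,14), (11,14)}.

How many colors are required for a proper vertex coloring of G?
χ(G) = 4

Clique number ω(G) = 4 (lower bound: χ ≥ ω).
The clique on [0, 1, 4, 9] has size 4, forcing χ ≥ 4, and the coloring below uses 4 colors, so χ(G) = 4.
A valid 4-coloring: color 1: [6, 9]; color 2: [0, 8]; color 3: [4, 14]; color 4: [1, 11].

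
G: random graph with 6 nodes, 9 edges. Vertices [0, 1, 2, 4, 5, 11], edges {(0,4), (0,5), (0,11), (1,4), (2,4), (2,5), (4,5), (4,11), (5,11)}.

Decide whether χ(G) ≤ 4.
A valid 4-coloring: color 1: [4]; color 2: [1, 5]; color 3: [2, 11]; color 4: [0].
(χ(G) = 4 ≤ 4.)

Yes, G is 4-colorable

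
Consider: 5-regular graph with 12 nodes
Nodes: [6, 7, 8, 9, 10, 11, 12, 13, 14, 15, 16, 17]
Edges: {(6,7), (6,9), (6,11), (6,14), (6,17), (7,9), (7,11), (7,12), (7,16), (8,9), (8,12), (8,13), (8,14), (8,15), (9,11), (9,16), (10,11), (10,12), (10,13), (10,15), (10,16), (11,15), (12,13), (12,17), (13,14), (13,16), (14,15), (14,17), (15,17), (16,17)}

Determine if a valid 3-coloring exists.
No, G is not 3-colorable

The clique on vertices [6, 7, 9, 11] has size 4 > 3, so it alone needs 4 colors.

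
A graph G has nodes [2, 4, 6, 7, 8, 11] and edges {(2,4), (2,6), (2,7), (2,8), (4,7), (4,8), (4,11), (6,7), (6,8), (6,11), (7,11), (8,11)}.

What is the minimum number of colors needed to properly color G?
Clique number ω(G) = 3 (lower bound: χ ≥ ω).
The clique on [2, 4, 8] has size 3, forcing χ ≥ 3, and the coloring below uses 3 colors, so χ(G) = 3.
A valid 3-coloring: color 1: [2, 11]; color 2: [4, 6]; color 3: [7, 8].

χ(G) = 3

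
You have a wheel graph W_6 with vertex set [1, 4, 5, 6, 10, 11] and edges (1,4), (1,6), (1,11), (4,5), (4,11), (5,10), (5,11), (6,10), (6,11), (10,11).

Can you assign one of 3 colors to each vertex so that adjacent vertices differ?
No, G is not 3-colorable

Odd cycle [6, 10, 5, 4, 1] needs 3 colors (χ ≥ 3).
Vertex 11 is adjacent to every vertex of [1, 4, 5, 6, 10], which already need 3 colors among themselves, so 11 needs a new color (χ ≥ 4).
Hence χ(G) ≥ 4 > 3, so no proper 3-coloring exists.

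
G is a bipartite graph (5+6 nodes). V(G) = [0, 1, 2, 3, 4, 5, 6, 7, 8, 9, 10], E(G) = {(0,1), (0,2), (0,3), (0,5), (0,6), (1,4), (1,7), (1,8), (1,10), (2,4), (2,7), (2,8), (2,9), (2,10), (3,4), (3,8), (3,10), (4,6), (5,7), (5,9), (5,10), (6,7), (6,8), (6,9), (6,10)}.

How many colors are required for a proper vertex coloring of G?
χ(G) = 2

Clique number ω(G) = 2 (lower bound: χ ≥ ω).
The graph is bipartite (no odd cycle), so 2 colors suffice: χ(G) = 2.
A valid 2-coloring: color 1: [1, 2, 3, 5, 6]; color 2: [0, 4, 7, 8, 9, 10].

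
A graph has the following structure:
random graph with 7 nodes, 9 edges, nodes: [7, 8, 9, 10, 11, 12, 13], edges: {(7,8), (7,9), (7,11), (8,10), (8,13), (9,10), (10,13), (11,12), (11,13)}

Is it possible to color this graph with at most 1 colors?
No, G is not 1-colorable

The clique on vertices [8, 10, 13] has size 3 > 1, so it alone needs 3 colors.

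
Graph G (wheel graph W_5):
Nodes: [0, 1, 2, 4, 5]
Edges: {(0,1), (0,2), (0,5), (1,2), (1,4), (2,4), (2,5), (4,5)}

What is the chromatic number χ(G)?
Clique number ω(G) = 3 (lower bound: χ ≥ ω).
The clique on [0, 1, 2] has size 3, forcing χ ≥ 3, and the coloring below uses 3 colors, so χ(G) = 3.
A valid 3-coloring: color 1: [2]; color 2: [0, 4]; color 3: [1, 5].

χ(G) = 3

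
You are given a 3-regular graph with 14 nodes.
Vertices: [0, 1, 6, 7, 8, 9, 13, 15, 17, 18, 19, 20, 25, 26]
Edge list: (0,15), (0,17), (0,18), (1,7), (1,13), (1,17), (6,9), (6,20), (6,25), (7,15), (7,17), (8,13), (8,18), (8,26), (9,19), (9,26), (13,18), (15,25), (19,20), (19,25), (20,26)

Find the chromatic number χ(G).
Clique number ω(G) = 3 (lower bound: χ ≥ ω).
The clique on [1, 7, 17] has size 3, forcing χ ≥ 3, and the coloring below uses 3 colors, so χ(G) = 3.
A valid 3-coloring: color 1: [6, 13, 15, 17, 19, 26]; color 2: [0, 7, 8, 9, 20, 25]; color 3: [1, 18].

χ(G) = 3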